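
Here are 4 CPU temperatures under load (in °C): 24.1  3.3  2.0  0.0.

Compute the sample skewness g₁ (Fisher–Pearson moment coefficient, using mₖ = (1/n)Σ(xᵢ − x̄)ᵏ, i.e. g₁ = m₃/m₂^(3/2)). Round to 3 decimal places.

x̄ = (24.1 + 3.3 + 2.0 + 0.0) / 4 = 7.3500
deviations (xᵢ − x̄): 16.7500, -4.0500, -5.3500, -7.3500
Σ(xᵢ − x̄)² = 379.6100 ⇒ m₂ = 379.6100/4 = 94.90250
Σ(xᵢ − x̄)³ = 4082.7960 ⇒ m₃ = 4082.7960/4 = 1020.69900
m₂^(3/2) = 94.90250^(1.5) = 924.52036
g₁ = m₃ / m₂^(3/2) = 1020.69900 / 924.52036 ≈ 1.104

1.104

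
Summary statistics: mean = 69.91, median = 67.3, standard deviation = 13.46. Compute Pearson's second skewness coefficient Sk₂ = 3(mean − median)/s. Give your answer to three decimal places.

Sk₂ = 3(69.91 − 67.3) / 13.46 = 3 × 2.6100 / 13.46
    = 7.8300 / 13.46 ≈ 0.582

0.582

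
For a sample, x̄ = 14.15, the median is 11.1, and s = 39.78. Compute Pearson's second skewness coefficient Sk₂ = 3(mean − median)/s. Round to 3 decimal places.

0.230

Sk₂ = 3(14.15 − 11.1) / 39.78 = 3 × 3.0500 / 39.78
    = 9.1500 / 39.78 ≈ 0.230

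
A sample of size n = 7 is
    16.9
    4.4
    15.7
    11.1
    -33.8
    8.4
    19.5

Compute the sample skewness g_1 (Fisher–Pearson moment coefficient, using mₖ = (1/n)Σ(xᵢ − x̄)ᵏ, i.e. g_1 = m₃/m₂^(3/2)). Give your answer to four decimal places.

x̄ = (16.9 + 4.4 + 15.7 + 11.1 - 33.8 + 8.4 + 19.5) / 7 = 6.0286
deviations (xᵢ − x̄): 10.8714, -1.6286, 9.6714, 5.0714, -39.8286, 2.3714, 13.4714
Σ(xᵢ − x̄)² = 2013.5143 ⇒ m₂ = 2013.5143/7 = 287.64490
Σ(xᵢ − x̄)³ = -58406.9231 ⇒ m₃ = -58406.9231/7 = -8343.84616
m₂^(3/2) = 287.64490^(1.5) = 4878.48544
g_1 = m₃ / m₂^(3/2) = -8343.84616 / 4878.48544 ≈ -1.7103

-1.7103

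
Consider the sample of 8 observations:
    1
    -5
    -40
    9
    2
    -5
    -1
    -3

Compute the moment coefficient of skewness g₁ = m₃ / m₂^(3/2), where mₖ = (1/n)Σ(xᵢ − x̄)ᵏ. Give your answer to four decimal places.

x̄ = (1 - 5 - 40 + 9 + 2 - 5 - 1 - 3) / 8 = -5.2500
deviations (xᵢ − x̄): 6.2500, 0.2500, -34.7500, 14.2500, 7.2500, 0.2500, 4.2500, 2.2500
Σ(xᵢ − x̄)² = 1525.5000 ⇒ m₂ = 1525.5000/8 = 190.68750
Σ(xᵢ − x̄)³ = -38355.7500 ⇒ m₃ = -38355.7500/8 = -4794.46875
m₂^(3/2) = 190.68750^(1.5) = 2633.19691
g₁ = m₃ / m₂^(3/2) = -4794.46875 / 2633.19691 ≈ -1.8208

-1.8208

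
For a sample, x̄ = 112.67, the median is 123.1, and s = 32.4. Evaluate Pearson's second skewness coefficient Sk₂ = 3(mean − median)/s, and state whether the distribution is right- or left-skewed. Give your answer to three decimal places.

-0.966, left-skewed

Sk₂ = 3(112.67 − 123.1) / 32.4 = 3 × -10.4300 / 32.4
    = -31.2900 / 32.4 ≈ -0.966
Sk₂ < 0 ⇒ mean < median ⇒ left-skewed (negative skew).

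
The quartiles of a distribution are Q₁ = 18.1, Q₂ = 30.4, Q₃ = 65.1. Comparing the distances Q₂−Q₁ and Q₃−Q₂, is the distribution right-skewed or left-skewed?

right-skewed

Q₂ − Q₁ = 12.3;  Q₃ − Q₂ = 34.7
Q₃ − Q₂ > Q₂ − Q₁ ⇒ the upper half is more spread out ⇒ right-skewed.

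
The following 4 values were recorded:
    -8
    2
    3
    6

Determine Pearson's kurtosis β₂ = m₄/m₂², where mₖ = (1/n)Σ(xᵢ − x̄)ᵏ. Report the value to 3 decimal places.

x̄ = 0.7500
Σ(xᵢ − x̄)² = 110.7500 ⇒ m₂ = 27.68750
Σ(xᵢ − x̄)⁴ = 6649.5781 ⇒ m₄ = 1662.39453
m₂² = 766.59766
β₂ = m₄/m₂² = 1662.39453 / 766.59766 ≈ 2.169

2.169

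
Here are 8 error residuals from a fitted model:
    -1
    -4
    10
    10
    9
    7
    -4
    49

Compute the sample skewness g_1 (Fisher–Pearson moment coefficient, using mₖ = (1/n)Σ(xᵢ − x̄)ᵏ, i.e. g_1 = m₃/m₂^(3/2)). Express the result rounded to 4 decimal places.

1.7023

x̄ = (-1 - 4 + 10 + 10 + 9 + 7 - 4 + 49) / 8 = 9.5000
deviations (xᵢ − x̄): -10.5000, -13.5000, 0.5000, 0.5000, -0.5000, -2.5000, -13.5000, 39.5000
Σ(xᵢ − x̄)² = 2042.0000 ⇒ m₂ = 2042.0000/8 = 255.25000
Σ(xᵢ − x̄)³ = 55536.0000 ⇒ m₃ = 55536.0000/8 = 6942.00000
m₂^(3/2) = 255.25000^(1.5) = 4078.01319
g_1 = m₃ / m₂^(3/2) = 6942.00000 / 4078.01319 ≈ 1.7023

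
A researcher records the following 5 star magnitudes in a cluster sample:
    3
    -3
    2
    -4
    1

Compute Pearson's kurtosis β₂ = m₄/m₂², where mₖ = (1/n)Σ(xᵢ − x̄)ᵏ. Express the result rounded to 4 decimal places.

1.3296

x̄ = -0.2000
Σ(xᵢ − x̄)² = 38.8000 ⇒ m₂ = 7.76000
Σ(xᵢ − x̄)⁴ = 400.3360 ⇒ m₄ = 80.06720
m₂² = 60.21760
β₂ = m₄/m₂² = 80.06720 / 60.21760 ≈ 1.3296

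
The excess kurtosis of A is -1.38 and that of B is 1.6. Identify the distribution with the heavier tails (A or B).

Higher excess kurtosis ⇒ heavier tails relative to the normal distribution.
-1.38 vs 1.6: the larger is 1.6, so B has heavier tails. (B is leptokurtic — heavier-than-normal tails; the other is platykurtic.)

B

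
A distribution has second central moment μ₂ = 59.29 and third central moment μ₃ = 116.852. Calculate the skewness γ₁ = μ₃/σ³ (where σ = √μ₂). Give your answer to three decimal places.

0.256

σ = √μ₂ = √59.29 = 7.70000
σ³ = μ₂^(3/2) = 456.53300
γ₁ = μ₃/σ³ = 116.852 / 456.53300 ≈ 0.256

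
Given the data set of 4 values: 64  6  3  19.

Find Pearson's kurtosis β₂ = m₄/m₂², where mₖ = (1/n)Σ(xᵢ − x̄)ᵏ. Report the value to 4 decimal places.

2.1567

x̄ = 23.0000
Σ(xᵢ − x̄)² = 2386.0000 ⇒ m₂ = 596.50000
Σ(xᵢ − x̄)⁴ = 3069538.0000 ⇒ m₄ = 767384.50000
m₂² = 355812.25000
β₂ = m₄/m₂² = 767384.50000 / 355812.25000 ≈ 2.1567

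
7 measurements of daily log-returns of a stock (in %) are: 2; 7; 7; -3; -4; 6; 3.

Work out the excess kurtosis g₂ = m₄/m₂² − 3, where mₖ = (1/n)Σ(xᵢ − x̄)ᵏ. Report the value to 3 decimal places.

-1.345

x̄ = 2.5714
Σ(xᵢ − x̄)² = 125.7143 ⇒ m₂ = 17.95918
Σ(xᵢ − x̄)⁴ = 3735.9650 ⇒ m₄ = 533.70929
m₂² = 322.53228
g₂ = m₄/m₂² − 3 = 1.65475 − 3 ≈ -1.345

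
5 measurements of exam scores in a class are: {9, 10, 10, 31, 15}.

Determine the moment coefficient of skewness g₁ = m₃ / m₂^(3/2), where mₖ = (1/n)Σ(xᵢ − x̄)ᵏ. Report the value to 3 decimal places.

1.283

x̄ = (9 + 10 + 10 + 31 + 15) / 5 = 15.0000
deviations (xᵢ − x̄): -6.0000, -5.0000, -5.0000, 16.0000, 0.0000
Σ(xᵢ − x̄)² = 342.0000 ⇒ m₂ = 342.0000/5 = 68.40000
Σ(xᵢ − x̄)³ = 3630.0000 ⇒ m₃ = 3630.0000/5 = 726.00000
m₂^(3/2) = 68.40000^(1.5) = 565.69736
g₁ = m₃ / m₂^(3/2) = 726.00000 / 565.69736 ≈ 1.283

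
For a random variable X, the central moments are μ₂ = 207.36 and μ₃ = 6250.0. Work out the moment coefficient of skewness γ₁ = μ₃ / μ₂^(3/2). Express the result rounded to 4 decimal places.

σ = √μ₂ = √207.36 = 14.40000
σ³ = μ₂^(3/2) = 2985.98400
γ₁ = μ₃/σ³ = 6250.0 / 2985.98400 ≈ 2.0931

2.0931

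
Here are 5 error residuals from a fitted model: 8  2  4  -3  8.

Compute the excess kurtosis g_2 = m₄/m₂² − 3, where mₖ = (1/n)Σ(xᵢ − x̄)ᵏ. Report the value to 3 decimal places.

x̄ = 3.8000
Σ(xᵢ − x̄)² = 84.8000 ⇒ m₂ = 16.96000
Σ(xᵢ − x̄)⁴ = 2770.9760 ⇒ m₄ = 554.19520
m₂² = 287.64160
g_2 = m₄/m₂² − 3 = 1.92669 − 3 ≈ -1.073

-1.073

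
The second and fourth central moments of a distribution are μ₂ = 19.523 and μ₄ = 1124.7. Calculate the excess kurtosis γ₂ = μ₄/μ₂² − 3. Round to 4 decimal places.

μ₂² = 19.523² = 381.14753
μ₄/μ₂² = 1124.7 / 381.14753 = 2.95083
γ₂ = 2.95083 − 3 ≈ -0.0492

-0.0492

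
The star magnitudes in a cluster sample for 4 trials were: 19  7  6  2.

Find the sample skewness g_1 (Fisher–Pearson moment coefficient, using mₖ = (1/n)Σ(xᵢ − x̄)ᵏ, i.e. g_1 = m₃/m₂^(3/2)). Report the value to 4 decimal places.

x̄ = (19 + 7 + 6 + 2) / 4 = 8.5000
deviations (xᵢ − x̄): 10.5000, -1.5000, -2.5000, -6.5000
Σ(xᵢ − x̄)² = 161.0000 ⇒ m₂ = 161.0000/4 = 40.25000
Σ(xᵢ − x̄)³ = 864.0000 ⇒ m₃ = 864.0000/4 = 216.00000
m₂^(3/2) = 40.25000^(1.5) = 255.35762
g_1 = m₃ / m₂^(3/2) = 216.00000 / 255.35762 ≈ 0.8459

0.8459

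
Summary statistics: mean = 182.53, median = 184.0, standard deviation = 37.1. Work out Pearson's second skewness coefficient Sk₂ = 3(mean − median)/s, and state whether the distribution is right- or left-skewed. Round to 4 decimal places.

-0.1189, left-skewed

Sk₂ = 3(182.53 − 184.0) / 37.1 = 3 × -1.4700 / 37.1
    = -4.4100 / 37.1 ≈ -0.1189
Sk₂ < 0 ⇒ mean < median ⇒ left-skewed (negative skew).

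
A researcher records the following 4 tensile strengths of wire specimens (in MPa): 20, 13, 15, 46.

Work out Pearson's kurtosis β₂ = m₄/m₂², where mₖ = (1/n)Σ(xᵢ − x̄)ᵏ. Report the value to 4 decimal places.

x̄ = 23.5000
Σ(xᵢ − x̄)² = 701.0000 ⇒ m₂ = 175.25000
Σ(xᵢ − x̄)⁴ = 273814.2500 ⇒ m₄ = 68453.56250
m₂² = 30712.56250
β₂ = m₄/m₂² = 68453.56250 / 30712.56250 ≈ 2.2288

2.2288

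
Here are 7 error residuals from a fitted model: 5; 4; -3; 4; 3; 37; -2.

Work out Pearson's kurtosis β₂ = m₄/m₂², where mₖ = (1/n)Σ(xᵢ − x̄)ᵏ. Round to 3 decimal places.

4.705

x̄ = 6.8571
Σ(xᵢ − x̄)² = 1118.8571 ⇒ m₂ = 159.83673
Σ(xᵢ − x̄)⁴ = 841500.5831 ⇒ m₄ = 120214.36901
m₂² = 25547.78176
β₂ = m₄/m₂² = 120214.36901 / 25547.78176 ≈ 4.705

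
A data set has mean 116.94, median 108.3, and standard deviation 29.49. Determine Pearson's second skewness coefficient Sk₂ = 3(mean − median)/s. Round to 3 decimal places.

0.879

Sk₂ = 3(116.94 − 108.3) / 29.49 = 3 × 8.6400 / 29.49
    = 25.9200 / 29.49 ≈ 0.879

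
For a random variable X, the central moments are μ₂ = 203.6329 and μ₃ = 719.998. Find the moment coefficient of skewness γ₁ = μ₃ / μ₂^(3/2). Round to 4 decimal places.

0.2478

σ = √μ₂ = √203.6329 = 14.27000
σ³ = μ₂^(3/2) = 2905.84148
γ₁ = μ₃/σ³ = 719.998 / 2905.84148 ≈ 0.2478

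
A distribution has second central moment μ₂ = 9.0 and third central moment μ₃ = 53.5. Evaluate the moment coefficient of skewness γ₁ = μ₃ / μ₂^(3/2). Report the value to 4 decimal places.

σ = √μ₂ = √9.0 = 3.00000
σ³ = μ₂^(3/2) = 27.00000
γ₁ = μ₃/σ³ = 53.5 / 27.00000 ≈ 1.9815

1.9815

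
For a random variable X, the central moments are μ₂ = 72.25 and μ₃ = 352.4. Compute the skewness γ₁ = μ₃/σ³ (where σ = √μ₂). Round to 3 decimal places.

σ = √μ₂ = √72.25 = 8.50000
σ³ = μ₂^(3/2) = 614.12500
γ₁ = μ₃/σ³ = 352.4 / 614.12500 ≈ 0.574

0.574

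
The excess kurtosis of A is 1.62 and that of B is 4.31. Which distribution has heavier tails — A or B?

B

Higher excess kurtosis ⇒ heavier tails relative to the normal distribution.
1.62 vs 4.31: the larger is 4.31, so B has heavier tails.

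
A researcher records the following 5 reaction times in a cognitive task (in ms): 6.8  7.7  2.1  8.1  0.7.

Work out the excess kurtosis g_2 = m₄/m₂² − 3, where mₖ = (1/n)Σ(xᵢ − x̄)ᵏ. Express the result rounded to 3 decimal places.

x̄ = 5.0800
Σ(xᵢ − x̄)² = 47.0080 ⇒ m₂ = 9.40160
Σ(xᵢ − x̄)⁴ = 585.9565 ⇒ m₄ = 117.19130
m₂² = 88.39008
g_2 = m₄/m₂² − 3 = 1.32584 − 3 ≈ -1.674

-1.674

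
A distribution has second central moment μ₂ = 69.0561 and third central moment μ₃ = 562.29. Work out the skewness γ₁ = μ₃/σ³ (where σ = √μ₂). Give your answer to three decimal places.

0.980

σ = √μ₂ = √69.0561 = 8.31000
σ³ = μ₂^(3/2) = 573.85619
γ₁ = μ₃/σ³ = 562.29 / 573.85619 ≈ 0.980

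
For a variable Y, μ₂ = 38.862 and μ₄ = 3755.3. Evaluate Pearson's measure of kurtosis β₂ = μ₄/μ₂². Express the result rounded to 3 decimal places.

2.487

μ₂² = 38.862² = 1510.25504
μ₄/μ₂² = 3755.3 / 1510.25504 = 2.48653
β₂ ≈ 2.487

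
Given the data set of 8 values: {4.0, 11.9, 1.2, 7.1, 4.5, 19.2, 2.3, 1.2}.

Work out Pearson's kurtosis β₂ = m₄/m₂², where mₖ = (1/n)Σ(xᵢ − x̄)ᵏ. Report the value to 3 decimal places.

x̄ = 6.4250
Σ(xᵢ − x̄)² = 274.8350 ⇒ m₂ = 34.35437
Σ(xᵢ − x̄)⁴ = 29361.6828 ⇒ m₄ = 3670.21036
m₂² = 1180.22308
β₂ = m₄/m₂² = 3670.21036 / 1180.22308 ≈ 3.110

3.110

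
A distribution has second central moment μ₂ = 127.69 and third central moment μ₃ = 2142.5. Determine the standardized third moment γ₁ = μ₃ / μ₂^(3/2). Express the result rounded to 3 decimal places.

σ = √μ₂ = √127.69 = 11.30000
σ³ = μ₂^(3/2) = 1442.89700
γ₁ = μ₃/σ³ = 2142.5 / 1442.89700 ≈ 1.485

1.485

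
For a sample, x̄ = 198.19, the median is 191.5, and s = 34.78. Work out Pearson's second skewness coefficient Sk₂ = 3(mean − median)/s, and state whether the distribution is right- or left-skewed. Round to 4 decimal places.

0.5771, right-skewed

Sk₂ = 3(198.19 − 191.5) / 34.78 = 3 × 6.6900 / 34.78
    = 20.0700 / 34.78 ≈ 0.5771
Sk₂ > 0 ⇒ mean > median ⇒ right-skewed (positive skew).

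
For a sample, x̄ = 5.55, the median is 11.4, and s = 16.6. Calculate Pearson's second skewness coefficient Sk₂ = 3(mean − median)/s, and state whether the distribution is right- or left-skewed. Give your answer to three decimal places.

Sk₂ = 3(5.55 − 11.4) / 16.6 = 3 × -5.8500 / 16.6
    = -17.5500 / 16.6 ≈ -1.057
Sk₂ < 0 ⇒ mean < median ⇒ left-skewed (negative skew).

-1.057, left-skewed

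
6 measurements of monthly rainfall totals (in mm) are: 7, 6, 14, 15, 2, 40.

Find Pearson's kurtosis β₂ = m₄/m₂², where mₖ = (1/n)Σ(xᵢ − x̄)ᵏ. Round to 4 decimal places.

x̄ = 14.0000
Σ(xᵢ − x̄)² = 934.0000 ⇒ m₂ = 155.66667
Σ(xᵢ − x̄)⁴ = 484210.0000 ⇒ m₄ = 80701.66667
m₂² = 24232.11111
β₂ = m₄/m₂² = 80701.66667 / 24232.11111 ≈ 3.3304

3.3304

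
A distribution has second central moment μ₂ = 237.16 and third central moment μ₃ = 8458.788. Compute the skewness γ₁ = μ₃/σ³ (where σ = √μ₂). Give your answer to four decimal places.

2.3160

σ = √μ₂ = √237.16 = 15.40000
σ³ = μ₂^(3/2) = 3652.26400
γ₁ = μ₃/σ³ = 8458.788 / 3652.26400 ≈ 2.3160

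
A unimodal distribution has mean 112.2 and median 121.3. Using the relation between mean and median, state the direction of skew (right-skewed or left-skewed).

mean − median = 112.2 − 121.3 = -9.1
mean < median ⇒ the longer tail is on the left ⇒ left-skewed (negatively skewed).

left-skewed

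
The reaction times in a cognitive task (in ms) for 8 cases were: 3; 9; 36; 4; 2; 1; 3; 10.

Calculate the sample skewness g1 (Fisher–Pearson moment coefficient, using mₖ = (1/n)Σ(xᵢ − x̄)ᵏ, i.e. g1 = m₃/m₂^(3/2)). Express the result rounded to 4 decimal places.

1.9376

x̄ = (3 + 9 + 36 + 4 + 2 + 1 + 3 + 10) / 8 = 8.5000
deviations (xᵢ − x̄): -5.5000, 0.5000, 27.5000, -4.5000, -6.5000, -7.5000, -5.5000, 1.5000
Σ(xᵢ − x̄)² = 938.0000 ⇒ m₂ = 938.0000/8 = 117.25000
Σ(xᵢ − x̄)³ = 19680.0000 ⇒ m₃ = 19680.0000/8 = 2460.00000
m₂^(3/2) = 117.25000^(1.5) = 1269.60691
g1 = m₃ / m₂^(3/2) = 2460.00000 / 1269.60691 ≈ 1.9376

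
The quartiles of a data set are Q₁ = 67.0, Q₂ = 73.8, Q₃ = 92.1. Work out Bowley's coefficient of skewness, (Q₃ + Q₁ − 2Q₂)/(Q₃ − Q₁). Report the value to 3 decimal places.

numerator: Q₃ + Q₁ − 2Q₂ = 92.1 + 67.0 − 2×73.8 = 11.5000
denominator: Q₃ − Q₁ = 92.1 − 67.0 = 25.1000
Bowley skewness = 11.5000 / 25.1000 ≈ 0.458

0.458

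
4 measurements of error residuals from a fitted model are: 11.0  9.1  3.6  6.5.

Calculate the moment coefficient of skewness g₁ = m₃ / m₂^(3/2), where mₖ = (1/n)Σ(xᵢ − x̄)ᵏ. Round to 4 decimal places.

x̄ = (11.0 + 9.1 + 3.6 + 6.5) / 4 = 7.5500
deviations (xᵢ − x̄): 3.4500, 1.5500, -3.9500, -1.0500
Σ(xᵢ − x̄)² = 31.0100 ⇒ m₂ = 31.0100/4 = 7.75250
Σ(xᵢ − x̄)³ = -18.0000 ⇒ m₃ = -18.0000/4 = -4.50000
m₂^(3/2) = 7.75250^(1.5) = 21.58553
g₁ = m₃ / m₂^(3/2) = -4.50000 / 21.58553 ≈ -0.2085

-0.2085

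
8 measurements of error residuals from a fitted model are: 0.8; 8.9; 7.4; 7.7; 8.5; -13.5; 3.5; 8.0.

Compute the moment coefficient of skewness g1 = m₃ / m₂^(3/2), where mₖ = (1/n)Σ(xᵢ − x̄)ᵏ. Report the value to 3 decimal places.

-1.727

x̄ = (0.8 + 8.9 + 7.4 + 7.7 + 8.5 - 13.5 + 3.5 + 8.0) / 8 = 3.9125
deviations (xᵢ − x̄): -3.1125, 4.9875, 3.4875, 3.7875, 4.5875, -17.4125, -0.4125, 4.0875
Σ(xᵢ − x̄)² = 402.1888 ⇒ m₂ = 402.1888/8 = 50.27359
Σ(xᵢ − x̄)³ = -4923.9571 ⇒ m₃ = -4923.9571/8 = -615.49464
m₂^(3/2) = 50.27359^(1.5) = 356.45926
g1 = m₃ / m₂^(3/2) = -615.49464 / 356.45926 ≈ -1.727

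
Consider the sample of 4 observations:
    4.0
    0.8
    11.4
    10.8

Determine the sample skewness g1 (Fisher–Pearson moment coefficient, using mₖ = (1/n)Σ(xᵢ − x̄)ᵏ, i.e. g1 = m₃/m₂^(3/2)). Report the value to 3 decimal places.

x̄ = (4.0 + 0.8 + 11.4 + 10.8) / 4 = 6.7500
deviations (xᵢ − x̄): -2.7500, -5.9500, 4.6500, 4.0500
Σ(xᵢ − x̄)² = 80.9900 ⇒ m₂ = 80.9900/4 = 20.24750
Σ(xᵢ − x̄)³ = -64.4670 ⇒ m₃ = -64.4670/4 = -16.11675
m₂^(3/2) = 20.24750^(1.5) = 91.10813
g1 = m₃ / m₂^(3/2) = -16.11675 / 91.10813 ≈ -0.177

-0.177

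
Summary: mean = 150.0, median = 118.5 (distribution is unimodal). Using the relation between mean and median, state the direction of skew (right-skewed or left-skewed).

mean − median = 150.0 − 118.5 = 31.5
mean > median ⇒ the longer tail is on the right ⇒ right-skewed (positively skewed).

right-skewed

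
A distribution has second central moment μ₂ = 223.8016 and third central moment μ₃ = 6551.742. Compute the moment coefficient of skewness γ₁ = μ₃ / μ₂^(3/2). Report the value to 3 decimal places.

1.957

σ = √μ₂ = √223.8016 = 14.96000
σ³ = μ₂^(3/2) = 3348.07194
γ₁ = μ₃/σ³ = 6551.742 / 3348.07194 ≈ 1.957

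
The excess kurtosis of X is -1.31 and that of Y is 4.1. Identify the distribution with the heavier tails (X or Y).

Y

Higher excess kurtosis ⇒ heavier tails relative to the normal distribution.
-1.31 vs 4.1: the larger is 4.1, so Y has heavier tails. (Y is leptokurtic — heavier-than-normal tails; the other is platykurtic.)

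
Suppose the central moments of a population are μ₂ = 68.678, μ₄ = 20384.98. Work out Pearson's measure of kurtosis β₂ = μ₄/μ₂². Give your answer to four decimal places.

μ₂² = 68.678² = 4716.66768
μ₄/μ₂² = 20384.98 / 4716.66768 = 4.32190
β₂ ≈ 4.3219

4.3219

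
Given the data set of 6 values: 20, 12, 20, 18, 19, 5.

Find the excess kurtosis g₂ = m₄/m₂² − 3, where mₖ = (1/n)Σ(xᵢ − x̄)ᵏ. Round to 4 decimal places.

x̄ = 15.6667
Σ(xᵢ − x̄)² = 181.3333 ⇒ m₂ = 30.22222
Σ(xᵢ − x̄)⁴ = 13984.4444 ⇒ m₄ = 2330.74074
m₂² = 913.38272
g₂ = m₄/m₂² − 3 = 2.55177 − 3 ≈ -0.4482

-0.4482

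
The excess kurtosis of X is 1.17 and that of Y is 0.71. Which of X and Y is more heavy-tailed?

X

Higher excess kurtosis ⇒ heavier tails relative to the normal distribution.
1.17 vs 0.71: the larger is 1.17, so X has heavier tails.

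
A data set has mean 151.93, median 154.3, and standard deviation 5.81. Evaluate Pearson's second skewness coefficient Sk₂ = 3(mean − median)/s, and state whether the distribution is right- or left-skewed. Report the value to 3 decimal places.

-1.224, left-skewed

Sk₂ = 3(151.93 − 154.3) / 5.81 = 3 × -2.3700 / 5.81
    = -7.1100 / 5.81 ≈ -1.224
Sk₂ < 0 ⇒ mean < median ⇒ left-skewed (negative skew).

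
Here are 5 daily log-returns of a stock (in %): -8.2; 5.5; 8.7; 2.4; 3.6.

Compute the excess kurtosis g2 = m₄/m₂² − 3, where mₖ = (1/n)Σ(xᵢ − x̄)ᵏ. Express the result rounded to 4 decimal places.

-0.3132

x̄ = 2.4000
Σ(xᵢ − x̄)² = 163.1000 ⇒ m₂ = 32.62000
Σ(xᵢ − x̄)⁴ = 14294.4914 ⇒ m₄ = 2858.89828
m₂² = 1064.06440
g2 = m₄/m₂² − 3 = 2.68677 − 3 ≈ -0.3132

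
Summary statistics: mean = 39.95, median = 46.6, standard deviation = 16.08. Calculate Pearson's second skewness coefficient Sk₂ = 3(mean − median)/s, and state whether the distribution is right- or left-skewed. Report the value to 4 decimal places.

-1.2407, left-skewed

Sk₂ = 3(39.95 − 46.6) / 16.08 = 3 × -6.6500 / 16.08
    = -19.9500 / 16.08 ≈ -1.2407
Sk₂ < 0 ⇒ mean < median ⇒ left-skewed (negative skew).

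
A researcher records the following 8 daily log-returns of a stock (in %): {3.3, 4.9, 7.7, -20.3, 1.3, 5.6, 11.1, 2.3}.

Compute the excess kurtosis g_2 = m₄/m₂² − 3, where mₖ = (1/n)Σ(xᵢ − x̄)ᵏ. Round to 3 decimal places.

x̄ = 1.9875
Σ(xᵢ − x̄)² = 636.2288 ⇒ m₂ = 79.52859
Σ(xᵢ − x̄)⁴ = 254948.9369 ⇒ m₄ = 31868.61711
m₂² = 6324.79722
g_2 = m₄/m₂² − 3 = 5.03868 − 3 ≈ 2.039

2.039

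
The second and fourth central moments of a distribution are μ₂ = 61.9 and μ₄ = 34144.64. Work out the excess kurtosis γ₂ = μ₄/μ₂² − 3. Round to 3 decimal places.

μ₂² = 61.9² = 3831.61000
μ₄/μ₂² = 34144.64 / 3831.61000 = 8.91130
γ₂ = 8.91130 − 3 ≈ 5.911

5.911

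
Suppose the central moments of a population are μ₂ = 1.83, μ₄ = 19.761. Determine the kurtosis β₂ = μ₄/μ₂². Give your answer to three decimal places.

μ₂² = 1.83² = 3.34890
μ₄/μ₂² = 19.761 / 3.34890 = 5.90074
β₂ ≈ 5.901

5.901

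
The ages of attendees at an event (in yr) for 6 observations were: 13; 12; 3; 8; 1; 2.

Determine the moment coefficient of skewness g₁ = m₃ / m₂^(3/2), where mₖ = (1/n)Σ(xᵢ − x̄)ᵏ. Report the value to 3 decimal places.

x̄ = (13 + 12 + 3 + 8 + 1 + 2) / 6 = 6.5000
deviations (xᵢ − x̄): 6.5000, 5.5000, -3.5000, 1.5000, -5.5000, -4.5000
Σ(xᵢ − x̄)² = 137.5000 ⇒ m₂ = 137.5000/6 = 22.91667
Σ(xᵢ − x̄)³ = 144.0000 ⇒ m₃ = 144.0000/6 = 24.00000
m₂^(3/2) = 22.91667^(1.5) = 109.70519
g₁ = m₃ / m₂^(3/2) = 24.00000 / 109.70519 ≈ 0.219

0.219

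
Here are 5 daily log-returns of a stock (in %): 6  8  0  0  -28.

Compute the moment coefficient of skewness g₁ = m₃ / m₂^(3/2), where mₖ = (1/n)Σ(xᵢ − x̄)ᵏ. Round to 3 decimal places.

x̄ = (6 + 8 + 0 + 0 - 28) / 5 = -2.8000
deviations (xᵢ − x̄): 8.8000, 10.8000, 2.8000, 2.8000, -25.2000
Σ(xᵢ − x̄)² = 844.8000 ⇒ m₂ = 844.8000/5 = 168.96000
Σ(xᵢ − x̄)³ = -14017.9200 ⇒ m₃ = -14017.9200/5 = -2803.58400
m₂^(3/2) = 168.96000^(1.5) = 2196.22005
g₁ = m₃ / m₂^(3/2) = -2803.58400 / 2196.22005 ≈ -1.277

-1.277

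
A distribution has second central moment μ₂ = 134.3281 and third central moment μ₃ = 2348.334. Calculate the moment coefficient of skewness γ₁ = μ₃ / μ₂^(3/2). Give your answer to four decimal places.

1.5084

σ = √μ₂ = √134.3281 = 11.59000
σ³ = μ₂^(3/2) = 1556.86268
γ₁ = μ₃/σ³ = 2348.334 / 1556.86268 ≈ 1.5084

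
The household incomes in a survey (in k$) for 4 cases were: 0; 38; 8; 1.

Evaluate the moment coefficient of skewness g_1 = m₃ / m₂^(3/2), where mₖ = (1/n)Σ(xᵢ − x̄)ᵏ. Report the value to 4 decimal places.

x̄ = (0 + 38 + 8 + 1) / 4 = 11.7500
deviations (xᵢ − x̄): -11.7500, 26.2500, -3.7500, -10.7500
Σ(xᵢ − x̄)² = 956.7500 ⇒ m₂ = 956.7500/4 = 239.18750
Σ(xᵢ − x̄)³ = 15170.6250 ⇒ m₃ = 15170.6250/4 = 3792.65625
m₂^(3/2) = 239.18750^(1.5) = 3699.19921
g_1 = m₃ / m₂^(3/2) = 3792.65625 / 3699.19921 ≈ 1.0253

1.0253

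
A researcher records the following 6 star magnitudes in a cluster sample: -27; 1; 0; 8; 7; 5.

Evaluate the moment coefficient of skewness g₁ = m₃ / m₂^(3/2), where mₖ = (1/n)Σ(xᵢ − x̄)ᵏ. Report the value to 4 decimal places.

x̄ = (-27 + 1 + 0 + 8 + 7 + 5) / 6 = -1.0000
deviations (xᵢ − x̄): -26.0000, 2.0000, 1.0000, 9.0000, 8.0000, 6.0000
Σ(xᵢ − x̄)² = 862.0000 ⇒ m₂ = 862.0000/6 = 143.66667
Σ(xᵢ − x̄)³ = -16110.0000 ⇒ m₃ = -16110.0000/6 = -2685.00000
m₂^(3/2) = 143.66667^(1.5) = 1722.00347
g₁ = m₃ / m₂^(3/2) = -2685.00000 / 1722.00347 ≈ -1.5592

-1.5592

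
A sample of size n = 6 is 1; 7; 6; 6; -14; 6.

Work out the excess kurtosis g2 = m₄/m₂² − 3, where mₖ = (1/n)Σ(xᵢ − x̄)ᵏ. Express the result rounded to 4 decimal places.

x̄ = 2.0000
Σ(xᵢ − x̄)² = 330.0000 ⇒ m₂ = 55.00000
Σ(xᵢ − x̄)⁴ = 66930.0000 ⇒ m₄ = 11155.00000
m₂² = 3025.00000
g2 = m₄/m₂² − 3 = 3.68760 − 3 ≈ 0.6876

0.6876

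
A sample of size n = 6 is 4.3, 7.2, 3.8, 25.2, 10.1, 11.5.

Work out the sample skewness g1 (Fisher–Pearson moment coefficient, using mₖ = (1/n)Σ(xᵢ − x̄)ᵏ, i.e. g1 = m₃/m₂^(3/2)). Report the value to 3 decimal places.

x̄ = (4.3 + 7.2 + 3.8 + 25.2 + 10.1 + 11.5) / 6 = 10.3500
deviations (xᵢ − x̄): -6.0500, -3.1500, -6.5500, 14.8500, -0.2500, 1.1500
Σ(xᵢ − x̄)² = 311.3350 ⇒ m₂ = 311.3350/6 = 51.88917
Σ(xᵢ − x̄)³ = 2742.5520 ⇒ m₃ = 2742.5520/6 = 457.09200
m₂^(3/2) = 51.88917^(1.5) = 373.77913
g1 = m₃ / m₂^(3/2) = 457.09200 / 373.77913 ≈ 1.223

1.223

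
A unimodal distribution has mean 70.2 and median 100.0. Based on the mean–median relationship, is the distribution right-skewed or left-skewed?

mean − median = 70.2 − 100.0 = -29.8
mean < median ⇒ the longer tail is on the left ⇒ left-skewed (negatively skewed).

left-skewed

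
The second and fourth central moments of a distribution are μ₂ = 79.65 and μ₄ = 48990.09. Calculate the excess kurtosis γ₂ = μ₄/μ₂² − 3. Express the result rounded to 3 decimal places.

μ₂² = 79.65² = 6344.12250
μ₄/μ₂² = 48990.09 / 6344.12250 = 7.72212
γ₂ = 7.72212 − 3 ≈ 4.722

4.722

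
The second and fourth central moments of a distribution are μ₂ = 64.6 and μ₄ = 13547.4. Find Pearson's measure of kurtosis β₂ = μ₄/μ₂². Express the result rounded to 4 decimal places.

μ₂² = 64.6² = 4173.16000
μ₄/μ₂² = 13547.4 / 4173.16000 = 3.24632
β₂ ≈ 3.2463

3.2463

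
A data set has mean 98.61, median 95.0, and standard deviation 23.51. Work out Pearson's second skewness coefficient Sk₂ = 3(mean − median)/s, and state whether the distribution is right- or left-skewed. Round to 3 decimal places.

Sk₂ = 3(98.61 − 95.0) / 23.51 = 3 × 3.6100 / 23.51
    = 10.8300 / 23.51 ≈ 0.461
Sk₂ > 0 ⇒ mean > median ⇒ right-skewed (positive skew).

0.461, right-skewed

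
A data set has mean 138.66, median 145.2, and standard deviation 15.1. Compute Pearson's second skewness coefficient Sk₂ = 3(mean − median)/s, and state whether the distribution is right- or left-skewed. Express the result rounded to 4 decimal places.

Sk₂ = 3(138.66 − 145.2) / 15.1 = 3 × -6.5400 / 15.1
    = -19.6200 / 15.1 ≈ -1.2993
Sk₂ < 0 ⇒ mean < median ⇒ left-skewed (negative skew).

-1.2993, left-skewed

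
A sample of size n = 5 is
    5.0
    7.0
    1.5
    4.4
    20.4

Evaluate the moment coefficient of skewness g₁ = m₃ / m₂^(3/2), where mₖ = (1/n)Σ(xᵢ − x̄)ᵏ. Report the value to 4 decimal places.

x̄ = (5.0 + 7.0 + 1.5 + 4.4 + 20.4) / 5 = 7.6600
deviations (xᵢ − x̄): -2.6600, -0.6600, -6.1600, -3.2600, 12.7400
Σ(xᵢ − x̄)² = 218.3920 ⇒ m₂ = 218.3920/5 = 43.67840
Σ(xᵢ − x̄)³ = 1780.2994 ⇒ m₃ = 1780.2994/5 = 356.05987
m₂^(3/2) = 43.67840^(1.5) = 288.66896
g₁ = m₃ / m₂^(3/2) = 356.05987 / 288.66896 ≈ 1.2335

1.2335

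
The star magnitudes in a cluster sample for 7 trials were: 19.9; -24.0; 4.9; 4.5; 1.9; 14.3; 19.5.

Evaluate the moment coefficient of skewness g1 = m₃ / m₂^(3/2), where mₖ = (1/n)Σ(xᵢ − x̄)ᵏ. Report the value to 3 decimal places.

x̄ = (19.9 - 24.0 + 4.9 + 4.5 + 1.9 + 14.3 + 19.5) / 7 = 5.8571
deviations (xᵢ − x̄): 14.0429, -29.8571, -0.9571, -1.3571, -3.9571, 8.4429, 13.6429
Σ(xᵢ − x̄)² = 1364.4771 ⇒ m₂ = 1364.4771/7 = 194.92531
Σ(xᵢ − x̄)³ = -20771.0497 ⇒ m₃ = -20771.0497/7 = -2967.29281
m₂^(3/2) = 194.92531^(1.5) = 2721.46239
g1 = m₃ / m₂^(3/2) = -2967.29281 / 2721.46239 ≈ -1.090

-1.090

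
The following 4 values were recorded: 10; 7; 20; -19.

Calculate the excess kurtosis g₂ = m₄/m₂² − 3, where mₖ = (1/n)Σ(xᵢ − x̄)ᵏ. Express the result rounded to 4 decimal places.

x̄ = 4.5000
Σ(xᵢ − x̄)² = 829.0000 ⇒ m₂ = 207.25000
Σ(xᵢ − x̄)⁴ = 363654.2500 ⇒ m₄ = 90913.56250
m₂² = 42952.56250
g₂ = m₄/m₂² − 3 = 2.11660 − 3 ≈ -0.8834

-0.8834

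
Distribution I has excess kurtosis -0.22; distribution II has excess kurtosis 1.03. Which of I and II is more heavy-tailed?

II

Higher excess kurtosis ⇒ heavier tails relative to the normal distribution.
-0.22 vs 1.03: the larger is 1.03, so II has heavier tails. (II is leptokurtic — heavier-than-normal tails; the other is platykurtic.)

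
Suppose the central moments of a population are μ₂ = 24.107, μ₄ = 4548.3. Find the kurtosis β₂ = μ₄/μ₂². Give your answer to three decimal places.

μ₂² = 24.107² = 581.14745
μ₄/μ₂² = 4548.3 / 581.14745 = 7.82641
β₂ ≈ 7.826

7.826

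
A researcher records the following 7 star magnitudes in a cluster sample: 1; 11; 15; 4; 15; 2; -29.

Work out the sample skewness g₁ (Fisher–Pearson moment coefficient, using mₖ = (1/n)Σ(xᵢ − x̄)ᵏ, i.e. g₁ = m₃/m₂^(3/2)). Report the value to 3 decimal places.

x̄ = (1 + 11 + 15 + 4 + 15 + 2 - 29) / 7 = 2.7143
deviations (xᵢ − x̄): -1.7143, 8.2857, 12.2857, 1.2857, 12.2857, -0.7143, -31.7143
Σ(xᵢ − x̄)² = 1381.4286 ⇒ m₂ = 1381.4286/7 = 197.34694
Σ(xᵢ − x̄)³ = -27623.7551 ⇒ m₃ = -27623.7551/7 = -3946.25073
m₂^(3/2) = 197.34694^(1.5) = 2772.33425
g₁ = m₃ / m₂^(3/2) = -3946.25073 / 2772.33425 ≈ -1.423

-1.423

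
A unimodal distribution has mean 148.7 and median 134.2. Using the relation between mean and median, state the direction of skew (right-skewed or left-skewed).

right-skewed

mean − median = 148.7 − 134.2 = 14.5
mean > median ⇒ the longer tail is on the right ⇒ right-skewed (positively skewed).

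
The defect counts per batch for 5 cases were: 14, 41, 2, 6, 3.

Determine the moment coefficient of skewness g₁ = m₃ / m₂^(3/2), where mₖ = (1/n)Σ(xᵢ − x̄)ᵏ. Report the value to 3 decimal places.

x̄ = (14 + 41 + 2 + 6 + 3) / 5 = 13.2000
deviations (xᵢ − x̄): 0.8000, 27.8000, -11.2000, -7.2000, -10.2000
Σ(xᵢ − x̄)² = 1054.8000 ⇒ m₂ = 1054.8000/5 = 210.96000
Σ(xᵢ − x̄)³ = 18646.0800 ⇒ m₃ = 18646.0800/5 = 3729.21600
m₂^(3/2) = 210.96000^(1.5) = 3064.08053
g₁ = m₃ / m₂^(3/2) = 3729.21600 / 3064.08053 ≈ 1.217

1.217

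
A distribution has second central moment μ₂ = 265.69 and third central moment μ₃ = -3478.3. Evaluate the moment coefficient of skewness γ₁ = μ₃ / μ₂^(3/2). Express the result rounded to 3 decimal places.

σ = √μ₂ = √265.69 = 16.30000
σ³ = μ₂^(3/2) = 4330.74700
γ₁ = μ₃/σ³ = -3478.3 / 4330.74700 ≈ -0.803

-0.803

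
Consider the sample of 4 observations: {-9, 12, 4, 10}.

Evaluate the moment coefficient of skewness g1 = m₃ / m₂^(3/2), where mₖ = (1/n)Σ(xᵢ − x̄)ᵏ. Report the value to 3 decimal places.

x̄ = (-9 + 12 + 4 + 10) / 4 = 4.2500
deviations (xᵢ − x̄): -13.2500, 7.7500, -0.2500, 5.7500
Σ(xᵢ − x̄)² = 268.7500 ⇒ m₂ = 268.7500/4 = 67.18750
Σ(xᵢ − x̄)³ = -1670.6250 ⇒ m₃ = -1670.6250/4 = -417.65625
m₂^(3/2) = 67.18750^(1.5) = 550.72238
g1 = m₃ / m₂^(3/2) = -417.65625 / 550.72238 ≈ -0.758

-0.758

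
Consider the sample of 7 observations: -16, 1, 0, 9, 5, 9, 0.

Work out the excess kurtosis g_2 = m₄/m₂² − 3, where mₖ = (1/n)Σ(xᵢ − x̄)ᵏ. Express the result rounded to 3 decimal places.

x̄ = 1.1429
Σ(xᵢ − x̄)² = 434.8571 ⇒ m₂ = 62.12245
Σ(xᵢ − x̄)⁴ = 94211.1137 ⇒ m₄ = 13458.73053
m₂² = 3859.19867
g_2 = m₄/m₂² − 3 = 3.48744 − 3 ≈ 0.487

0.487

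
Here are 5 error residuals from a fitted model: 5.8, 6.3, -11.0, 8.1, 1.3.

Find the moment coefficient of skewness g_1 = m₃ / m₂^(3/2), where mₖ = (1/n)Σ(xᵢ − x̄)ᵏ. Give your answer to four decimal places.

x̄ = (5.8 + 6.3 - 11.0 + 8.1 + 1.3) / 5 = 2.1000
deviations (xᵢ − x̄): 3.7000, 4.2000, -13.1000, 6.0000, -0.8000
Σ(xᵢ − x̄)² = 239.5800 ⇒ m₂ = 239.5800/5 = 47.91600
Σ(xᵢ − x̄)³ = -1907.8620 ⇒ m₃ = -1907.8620/5 = -381.57240
m₂^(3/2) = 47.91600^(1.5) = 331.68118
g_1 = m₃ / m₂^(3/2) = -381.57240 / 331.68118 ≈ -1.1504

-1.1504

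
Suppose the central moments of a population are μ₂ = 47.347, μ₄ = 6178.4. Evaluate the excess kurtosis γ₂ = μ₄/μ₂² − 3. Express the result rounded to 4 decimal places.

μ₂² = 47.347² = 2241.73841
μ₄/μ₂² = 6178.4 / 2241.73841 = 2.75608
γ₂ = 2.75608 − 3 ≈ -0.2439

-0.2439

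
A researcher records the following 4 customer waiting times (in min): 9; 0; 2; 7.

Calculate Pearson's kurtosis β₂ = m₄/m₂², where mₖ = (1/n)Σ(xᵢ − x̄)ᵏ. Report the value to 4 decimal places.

x̄ = 4.5000
Σ(xᵢ − x̄)² = 53.0000 ⇒ m₂ = 13.25000
Σ(xᵢ − x̄)⁴ = 898.2500 ⇒ m₄ = 224.56250
m₂² = 175.56250
β₂ = m₄/m₂² = 224.56250 / 175.56250 ≈ 1.2791

1.2791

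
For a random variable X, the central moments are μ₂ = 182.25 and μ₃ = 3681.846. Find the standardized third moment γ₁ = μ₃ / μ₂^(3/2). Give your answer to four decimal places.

σ = √μ₂ = √182.25 = 13.50000
σ³ = μ₂^(3/2) = 2460.37500
γ₁ = μ₃/σ³ = 3681.846 / 2460.37500 ≈ 1.4965

1.4965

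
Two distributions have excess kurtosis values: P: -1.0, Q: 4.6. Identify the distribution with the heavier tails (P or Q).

Q

Higher excess kurtosis ⇒ heavier tails relative to the normal distribution.
-1.0 vs 4.6: the larger is 4.6, so Q has heavier tails. (Q is leptokurtic — heavier-than-normal tails; the other is platykurtic.)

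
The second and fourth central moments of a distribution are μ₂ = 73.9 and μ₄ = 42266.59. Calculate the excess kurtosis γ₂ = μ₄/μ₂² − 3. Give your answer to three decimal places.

μ₂² = 73.9² = 5461.21000
μ₄/μ₂² = 42266.59 / 5461.21000 = 7.73942
γ₂ = 7.73942 − 3 ≈ 4.739

4.739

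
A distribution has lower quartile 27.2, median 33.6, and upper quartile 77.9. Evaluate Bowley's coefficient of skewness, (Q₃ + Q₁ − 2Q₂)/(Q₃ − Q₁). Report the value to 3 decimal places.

0.748

numerator: Q₃ + Q₁ − 2Q₂ = 77.9 + 27.2 − 2×33.6 = 37.9000
denominator: Q₃ − Q₁ = 77.9 − 27.2 = 50.7000
Bowley skewness = 37.9000 / 50.7000 ≈ 0.748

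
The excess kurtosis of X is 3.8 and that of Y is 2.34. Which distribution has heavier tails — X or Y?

X

Higher excess kurtosis ⇒ heavier tails relative to the normal distribution.
3.8 vs 2.34: the larger is 3.8, so X has heavier tails.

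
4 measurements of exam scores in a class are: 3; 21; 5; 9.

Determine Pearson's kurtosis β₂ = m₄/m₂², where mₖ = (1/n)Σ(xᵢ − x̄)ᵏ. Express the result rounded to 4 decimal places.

2.0708

x̄ = 9.5000
Σ(xᵢ − x̄)² = 195.0000 ⇒ m₂ = 48.75000
Σ(xᵢ − x̄)⁴ = 19685.2500 ⇒ m₄ = 4921.31250
m₂² = 2376.56250
β₂ = m₄/m₂² = 4921.31250 / 2376.56250 ≈ 2.0708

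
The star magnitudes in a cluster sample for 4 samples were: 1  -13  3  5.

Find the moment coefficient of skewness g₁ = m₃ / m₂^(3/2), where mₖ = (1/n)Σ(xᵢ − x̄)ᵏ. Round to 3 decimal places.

-1.018

x̄ = (1 - 13 + 3 + 5) / 4 = -1.0000
deviations (xᵢ − x̄): 2.0000, -12.0000, 4.0000, 6.0000
Σ(xᵢ − x̄)² = 200.0000 ⇒ m₂ = 200.0000/4 = 50.00000
Σ(xᵢ − x̄)³ = -1440.0000 ⇒ m₃ = -1440.0000/4 = -360.00000
m₂^(3/2) = 50.00000^(1.5) = 353.55339
g₁ = m₃ / m₂^(3/2) = -360.00000 / 353.55339 ≈ -1.018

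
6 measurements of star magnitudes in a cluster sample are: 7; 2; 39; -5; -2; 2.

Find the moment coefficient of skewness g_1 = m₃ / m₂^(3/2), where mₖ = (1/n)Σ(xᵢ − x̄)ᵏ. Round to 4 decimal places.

x̄ = (7 + 2 + 39 - 5 - 2 + 2) / 6 = 7.1667
deviations (xᵢ − x̄): -0.1667, -5.1667, 31.8333, -12.1667, -9.1667, -5.1667
Σ(xᵢ − x̄)² = 1298.8333 ⇒ m₂ = 1298.8333/6 = 216.47222
Σ(xᵢ − x̄)³ = 29411.5556 ⇒ m₃ = 29411.5556/6 = 4901.92593
m₂^(3/2) = 216.47222^(1.5) = 3184.95473
g_1 = m₃ / m₂^(3/2) = 4901.92593 / 3184.95473 ≈ 1.5391

1.5391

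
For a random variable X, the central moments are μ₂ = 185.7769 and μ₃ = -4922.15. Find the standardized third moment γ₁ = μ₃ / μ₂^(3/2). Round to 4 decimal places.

-1.9439

σ = √μ₂ = √185.7769 = 13.63000
σ³ = μ₂^(3/2) = 2532.13915
γ₁ = μ₃/σ³ = -4922.15 / 2532.13915 ≈ -1.9439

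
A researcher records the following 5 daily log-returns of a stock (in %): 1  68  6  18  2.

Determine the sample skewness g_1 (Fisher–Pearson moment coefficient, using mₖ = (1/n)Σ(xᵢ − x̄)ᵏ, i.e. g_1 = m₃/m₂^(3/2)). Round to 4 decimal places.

x̄ = (1 + 68 + 6 + 18 + 2) / 5 = 19.0000
deviations (xᵢ − x̄): -18.0000, 49.0000, -13.0000, -1.0000, -17.0000
Σ(xᵢ − x̄)² = 3184.0000 ⇒ m₂ = 3184.0000/5 = 636.80000
Σ(xᵢ − x̄)³ = 104706.0000 ⇒ m₃ = 104706.0000/5 = 20941.20000
m₂^(3/2) = 636.80000^(1.5) = 16069.58207
g_1 = m₃ / m₂^(3/2) = 20941.20000 / 16069.58207 ≈ 1.3032

1.3032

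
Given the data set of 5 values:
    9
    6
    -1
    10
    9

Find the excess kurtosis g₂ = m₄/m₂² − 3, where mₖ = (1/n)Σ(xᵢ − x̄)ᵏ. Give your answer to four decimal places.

-0.3183

x̄ = 6.6000
Σ(xᵢ − x̄)² = 81.2000 ⇒ m₂ = 16.24000
Σ(xᵢ − x̄)⁴ = 3536.3360 ⇒ m₄ = 707.26720
m₂² = 263.73760
g₂ = m₄/m₂² − 3 = 2.68171 − 3 ≈ -0.3183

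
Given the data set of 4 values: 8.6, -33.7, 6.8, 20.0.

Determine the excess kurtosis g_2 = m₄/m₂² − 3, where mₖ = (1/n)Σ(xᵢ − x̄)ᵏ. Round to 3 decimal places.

-0.797

x̄ = 0.4250
Σ(xᵢ − x̄)² = 1655.1675 ⇒ m₂ = 413.79188
Σ(xᵢ − x̄)⁴ = 1509042.0251 ⇒ m₄ = 377260.50627
m₂² = 171223.71582
g_2 = m₄/m₂² − 3 = 2.20332 − 3 ≈ -0.797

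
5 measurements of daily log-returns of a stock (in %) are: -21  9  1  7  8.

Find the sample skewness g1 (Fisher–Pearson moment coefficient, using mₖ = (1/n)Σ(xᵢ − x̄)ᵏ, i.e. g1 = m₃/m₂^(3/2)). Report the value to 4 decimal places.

x̄ = (-21 + 9 + 1 + 7 + 8) / 5 = 0.8000
deviations (xᵢ − x̄): -21.8000, 8.2000, 0.2000, 6.2000, 7.2000
Σ(xᵢ − x̄)² = 632.8000 ⇒ m₂ = 632.8000/5 = 126.56000
Σ(xᵢ − x̄)³ = -9197.2800 ⇒ m₃ = -9197.2800/5 = -1839.45600
m₂^(3/2) = 126.56000^(1.5) = 1423.78594
g1 = m₃ / m₂^(3/2) = -1839.45600 / 1423.78594 ≈ -1.2919

-1.2919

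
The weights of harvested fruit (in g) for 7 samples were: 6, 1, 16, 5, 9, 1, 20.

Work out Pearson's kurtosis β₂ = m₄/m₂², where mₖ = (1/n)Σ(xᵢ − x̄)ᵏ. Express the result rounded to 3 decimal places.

1.931

x̄ = 8.2857
Σ(xᵢ − x̄)² = 319.4286 ⇒ m₂ = 45.63265
Σ(xᵢ − x̄)⁴ = 28151.4519 ⇒ m₄ = 4021.63599
m₂² = 2082.33903
β₂ = m₄/m₂² = 4021.63599 / 2082.33903 ≈ 1.931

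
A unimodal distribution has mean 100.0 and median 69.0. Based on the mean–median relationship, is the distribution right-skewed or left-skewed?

mean − median = 100.0 − 69.0 = 31.0
mean > median ⇒ the longer tail is on the right ⇒ right-skewed (positively skewed).

right-skewed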